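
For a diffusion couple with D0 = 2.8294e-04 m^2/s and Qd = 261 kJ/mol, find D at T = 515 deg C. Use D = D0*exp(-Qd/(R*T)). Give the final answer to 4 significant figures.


D = D0 * exp(-Qd / (R*T))
T = 788.15 K
D = 2.8294e-04 * exp(-261e3 / (8.314 * 788.15))
D = 1.423e-21 m^2/s


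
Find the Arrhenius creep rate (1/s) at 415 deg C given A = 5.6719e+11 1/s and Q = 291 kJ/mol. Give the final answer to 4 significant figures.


rate = A * exp(-Q / (R*T))
T = 415 + 273.15 = 688.15 K
rate = 5.6719e+11 * exp(-291e3 / (8.314 * 688.15))
rate = 4.617e-11 1/s


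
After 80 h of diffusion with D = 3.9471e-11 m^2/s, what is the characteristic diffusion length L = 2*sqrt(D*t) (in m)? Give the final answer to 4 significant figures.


t = 80 hr = 288000 s
Diffusion length = 2*sqrt(D*t)
= 2*sqrt(3.9471e-11 * 288000)
= 6.743e-03 m


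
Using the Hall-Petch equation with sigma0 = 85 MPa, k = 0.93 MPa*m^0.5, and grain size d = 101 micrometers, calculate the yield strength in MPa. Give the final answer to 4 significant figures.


sigma_y = sigma0 + k / sqrt(d)
d = 101 um = 1.01e-04 m
sigma_y = 85 + 0.93 / sqrt(1.01e-04)
sigma_y = 177.5 MPa


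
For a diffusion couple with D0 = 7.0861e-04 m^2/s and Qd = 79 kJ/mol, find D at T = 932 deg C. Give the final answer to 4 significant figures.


D = D0 * exp(-Qd / (R*T))
T = 1205.15 K
D = 7.0861e-04 * exp(-79e3 / (8.314 * 1205.15))
D = 2.668e-07 m^2/s


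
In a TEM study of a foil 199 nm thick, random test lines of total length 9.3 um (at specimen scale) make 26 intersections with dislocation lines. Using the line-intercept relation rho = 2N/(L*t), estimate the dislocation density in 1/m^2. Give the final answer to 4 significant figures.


rho = 2N / (L * t)
L = 9.3 um = 9.3e-06 m, t = 199 nm = 1.99e-07 m
rho = 2 * 26 / (9.3e-06 * 1.99e-07)
rho = 2.81e+13 1/m^2


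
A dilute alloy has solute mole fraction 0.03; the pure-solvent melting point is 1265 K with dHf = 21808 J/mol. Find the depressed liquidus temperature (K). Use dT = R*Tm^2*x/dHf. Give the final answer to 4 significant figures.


dT = R*Tm^2*x / dHf
dT = 8.314 * 1265^2 * 0.03 / 21808
dT = 18.3019 K
T_new = 1265 - 18.3019 = 1247 K


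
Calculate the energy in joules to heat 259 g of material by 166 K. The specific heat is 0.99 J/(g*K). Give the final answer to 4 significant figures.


Q = m * cp * dT
Q = 259 * 0.99 * 166
Q = 42560 J


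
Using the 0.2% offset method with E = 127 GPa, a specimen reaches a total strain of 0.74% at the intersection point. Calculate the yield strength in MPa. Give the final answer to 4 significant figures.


Offset strain = 0.002
Elastic strain at yield = total_strain - offset = 7.4e-03 - 0.002 = 5.4e-03
sigma_y = E * elastic_strain = 127000 * 5.4e-03
sigma_y = 685.8 MPa


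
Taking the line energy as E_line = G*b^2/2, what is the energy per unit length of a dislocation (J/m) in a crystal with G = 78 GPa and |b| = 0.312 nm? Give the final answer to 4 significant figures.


E = G*b^2/2
b = 0.312 nm = 3.12e-10 m
G = 78 GPa = 7.8e+10 Pa
E = 0.5 * 7.8e+10 * (3.12e-10)^2
E = 3.796e-09 J/m


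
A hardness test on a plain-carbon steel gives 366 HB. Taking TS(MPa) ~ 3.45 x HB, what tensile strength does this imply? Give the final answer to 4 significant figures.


TS (MPa) = 3.45 * HB
TS = 3.45 * 366
TS = 1263 MPa


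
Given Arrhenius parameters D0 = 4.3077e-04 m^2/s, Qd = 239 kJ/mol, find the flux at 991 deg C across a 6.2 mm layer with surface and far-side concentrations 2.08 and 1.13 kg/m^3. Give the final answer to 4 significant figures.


Step 1: D = D0 * exp(-Qd/(R*T))
T = 991 + 273.15 = 1264.15 K
D = 4.3077e-04 * exp(-239e3 / (8.314 * 1264.15)) = 5.73345e-14 m^2/s
Step 2: J = D * (C1 - C2) / dx
J = 5.73345e-14 * (2.08 - 1.13) / 6.2e-03
J = 8.785e-12 kg/(m^2*s)


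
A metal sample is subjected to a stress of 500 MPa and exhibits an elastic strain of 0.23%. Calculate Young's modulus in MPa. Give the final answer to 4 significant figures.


E = sigma / epsilon
epsilon = 0.23% = 2.3e-03
E = 500 / 2.3e-03
E = 217400 MPa


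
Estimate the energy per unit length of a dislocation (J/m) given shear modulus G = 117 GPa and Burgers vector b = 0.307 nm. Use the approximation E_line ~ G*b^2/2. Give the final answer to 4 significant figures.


E = G*b^2/2
b = 0.307 nm = 3.07e-10 m
G = 117 GPa = 1.17e+11 Pa
E = 0.5 * 1.17e+11 * (3.07e-10)^2
E = 5.514e-09 J/m


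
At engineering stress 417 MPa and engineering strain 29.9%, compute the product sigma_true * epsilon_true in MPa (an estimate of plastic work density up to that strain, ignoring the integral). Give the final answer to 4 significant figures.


sigma_true = sigma_eng * (1 + epsilon_eng)
sigma_true = 417 * (1 + 0.299) = 541.683 MPa
epsilon_true = ln(1 + epsilon_eng)
epsilon_true = ln(1 + 0.299) = 0.261595
sigma_true * epsilon_true = 541.683 * 0.261595 = 141.7 MPa


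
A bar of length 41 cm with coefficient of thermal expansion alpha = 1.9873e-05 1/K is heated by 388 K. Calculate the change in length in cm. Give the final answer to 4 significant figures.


dL = L0 * alpha * dT
dL = 41 * 1.9873e-05 * 388
dL = 0.3161 cm


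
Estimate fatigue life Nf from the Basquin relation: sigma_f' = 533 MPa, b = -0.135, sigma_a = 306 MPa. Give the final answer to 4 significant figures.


sigma_a = sigma_f' * (2*Nf)^b
2*Nf = (sigma_a / sigma_f')^(1/b)
2*Nf = (306 / 533)^(1/-0.135)
2*Nf = 60.9857
Nf = 30.49 cycles


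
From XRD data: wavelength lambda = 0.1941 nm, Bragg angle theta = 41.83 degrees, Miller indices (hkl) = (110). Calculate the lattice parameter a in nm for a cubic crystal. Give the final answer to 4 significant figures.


d = lambda / (2*sin(theta))
d = 0.1941 / (2*sin(41.83 deg))
d = 0.145519 nm
a = d * sqrt(h^2+k^2+l^2) = 0.145519 * sqrt(2)
a = 0.2058 nm


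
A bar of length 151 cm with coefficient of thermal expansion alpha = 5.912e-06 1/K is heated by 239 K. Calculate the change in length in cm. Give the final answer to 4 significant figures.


dL = L0 * alpha * dT
dL = 151 * 5.912e-06 * 239
dL = 0.2134 cm


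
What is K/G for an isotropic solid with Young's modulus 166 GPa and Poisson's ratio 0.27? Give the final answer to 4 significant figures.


G = E / (2*(1+nu))
G = 166 / (2*(1+0.27)) = 65.3543 GPa
K = E / (3*(1-2*nu))
K = 166 / (3*(1-2*0.27)) = 120.29 GPa
K/G = 120.29 / 65.3543 = 1.841


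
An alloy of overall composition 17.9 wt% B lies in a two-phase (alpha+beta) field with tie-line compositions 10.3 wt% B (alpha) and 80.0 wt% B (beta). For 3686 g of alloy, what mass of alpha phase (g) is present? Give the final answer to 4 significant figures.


f_alpha = (C_beta - C0) / (C_beta - C_alpha)
f_alpha = (80.0 - 17.9) / (80.0 - 10.3) = 0.890961
m_alpha = f_alpha * m_total = 0.890961 * 3686 = 3284 g


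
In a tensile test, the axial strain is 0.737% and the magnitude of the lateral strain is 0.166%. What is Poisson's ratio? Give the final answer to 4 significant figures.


nu = -epsilon_lat / epsilon_axial
Lateral strain is contraction (negative), so using magnitudes:
nu = 0.166 / 0.737
nu = 0.2252


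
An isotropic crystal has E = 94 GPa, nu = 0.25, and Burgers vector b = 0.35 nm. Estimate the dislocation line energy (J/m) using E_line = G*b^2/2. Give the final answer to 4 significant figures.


Step 1: G = E / (2*(1+nu))
G = 94 / (2*(1+0.25)) = 37.6 GPa = 3.76e+10 Pa
Step 2: E_line = G*b^2/2
b = 0.35 nm = 3.5e-10 m
E_line = 0.5 * 3.76e+10 * (3.5e-10)^2 = 2.303e-09 J/m


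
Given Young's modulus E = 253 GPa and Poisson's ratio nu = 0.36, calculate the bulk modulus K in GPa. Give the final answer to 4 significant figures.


K = E / (3*(1-2*nu))
K = 253 / (3*(1-2*0.36))
K = 301.2 GPa


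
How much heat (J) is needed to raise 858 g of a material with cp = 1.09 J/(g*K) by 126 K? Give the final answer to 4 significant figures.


Q = m * cp * dT
Q = 858 * 1.09 * 126
Q = 117800 J


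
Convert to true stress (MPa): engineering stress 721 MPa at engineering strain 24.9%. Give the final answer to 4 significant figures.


sigma_true = sigma_eng * (1 + epsilon_eng)
sigma_true = 721 * (1 + 0.249)
sigma_true = 900.5 MPa


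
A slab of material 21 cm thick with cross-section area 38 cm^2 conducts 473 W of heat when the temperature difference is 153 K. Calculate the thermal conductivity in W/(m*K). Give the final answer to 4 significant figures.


k = Q*L / (A*dT)
L = 0.21 m, A = 3.8e-03 m^2
k = 473 * 0.21 / (3.8e-03 * 153)
k = 170.8 W/(m*K)


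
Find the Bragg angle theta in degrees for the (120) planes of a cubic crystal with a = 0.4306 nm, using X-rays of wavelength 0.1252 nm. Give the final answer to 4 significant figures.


d = a / sqrt(h^2+k^2+l^2)
d = 0.4306 / sqrt(5) = 0.19257 nm
lambda = 2*d*sin(theta)  =>  sin(theta) = lambda / (2*d)
sin(theta) = 0.1252 / (2 * 0.19257) = 0.325076
theta = 18.97 deg


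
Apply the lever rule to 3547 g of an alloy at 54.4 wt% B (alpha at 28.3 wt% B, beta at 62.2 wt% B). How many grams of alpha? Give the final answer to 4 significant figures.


f_alpha = (C_beta - C0) / (C_beta - C_alpha)
f_alpha = (62.2 - 54.4) / (62.2 - 28.3) = 0.230088
m_alpha = f_alpha * m_total = 0.230088 * 3547 = 816.1 g


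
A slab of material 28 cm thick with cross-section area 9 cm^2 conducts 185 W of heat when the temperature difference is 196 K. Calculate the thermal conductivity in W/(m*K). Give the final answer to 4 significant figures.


k = Q*L / (A*dT)
L = 0.28 m, A = 9e-04 m^2
k = 185 * 0.28 / (9e-04 * 196)
k = 293.7 W/(m*K)


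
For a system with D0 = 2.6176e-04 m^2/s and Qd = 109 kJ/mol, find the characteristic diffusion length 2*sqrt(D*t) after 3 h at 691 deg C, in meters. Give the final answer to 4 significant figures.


Step 1: D = D0 * exp(-Qd/(R*T))
T = 964.15 K
D = 2.6176e-04 * exp(-109e3 / (8.314 * 964.15)) = 3.25394e-10 m^2/s
Step 2: L = 2*sqrt(D*t)
t = 3 h = 10800 s
L = 2*sqrt(3.25394e-10 * 10800) = 3.749e-03 m


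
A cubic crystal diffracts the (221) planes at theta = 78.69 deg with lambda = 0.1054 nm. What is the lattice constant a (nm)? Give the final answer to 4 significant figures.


d = lambda / (2*sin(theta))
d = 0.1054 / (2*sin(78.69 deg))
d = 0.0537437 nm
a = d * sqrt(h^2+k^2+l^2) = 0.0537437 * sqrt(9)
a = 0.1612 nm


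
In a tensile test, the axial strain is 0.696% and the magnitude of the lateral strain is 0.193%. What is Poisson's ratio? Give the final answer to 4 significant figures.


nu = -epsilon_lat / epsilon_axial
Lateral strain is contraction (negative), so using magnitudes:
nu = 0.193 / 0.696
nu = 0.2773


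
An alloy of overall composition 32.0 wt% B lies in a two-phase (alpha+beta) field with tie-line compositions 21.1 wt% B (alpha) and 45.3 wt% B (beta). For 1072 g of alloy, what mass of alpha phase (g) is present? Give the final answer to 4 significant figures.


f_alpha = (C_beta - C0) / (C_beta - C_alpha)
f_alpha = (45.3 - 32.0) / (45.3 - 21.1) = 0.549587
m_alpha = f_alpha * m_total = 0.549587 * 1072 = 589.2 g


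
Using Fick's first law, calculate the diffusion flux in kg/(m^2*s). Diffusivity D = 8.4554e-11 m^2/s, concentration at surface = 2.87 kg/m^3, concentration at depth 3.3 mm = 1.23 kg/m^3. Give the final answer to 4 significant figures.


J = -D * (dC/dx) = D * (C1 - C2) / dx
J = 8.4554e-11 * (2.87 - 1.23) / 3.3e-03
J = 4.202e-08 kg/(m^2*s)


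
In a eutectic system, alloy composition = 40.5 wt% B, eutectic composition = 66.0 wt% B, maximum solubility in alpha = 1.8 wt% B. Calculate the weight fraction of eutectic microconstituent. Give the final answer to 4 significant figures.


f_primary = (C_e - C0) / (C_e - C_alpha_max)
f_primary = (66.0 - 40.5) / (66.0 - 1.8)
f_primary = 0.397196
f_eutectic = 1 - 0.397196 = 0.6028


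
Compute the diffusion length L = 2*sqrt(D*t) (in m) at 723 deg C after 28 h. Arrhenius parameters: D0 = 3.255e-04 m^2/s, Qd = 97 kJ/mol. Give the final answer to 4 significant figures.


Step 1: D = D0 * exp(-Qd/(R*T))
T = 996.15 K
D = 3.255e-04 * exp(-97e3 / (8.314 * 996.15)) = 2.66701e-09 m^2/s
Step 2: L = 2*sqrt(D*t)
t = 28 h = 100800 s
L = 2*sqrt(2.66701e-09 * 100800) = 0.03279 m


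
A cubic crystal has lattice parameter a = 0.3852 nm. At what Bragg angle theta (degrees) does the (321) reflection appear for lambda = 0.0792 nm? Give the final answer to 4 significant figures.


d = a / sqrt(h^2+k^2+l^2)
d = 0.3852 / sqrt(14) = 0.102949 nm
lambda = 2*d*sin(theta)  =>  sin(theta) = lambda / (2*d)
sin(theta) = 0.0792 / (2 * 0.102949) = 0.384656
theta = 22.62 deg


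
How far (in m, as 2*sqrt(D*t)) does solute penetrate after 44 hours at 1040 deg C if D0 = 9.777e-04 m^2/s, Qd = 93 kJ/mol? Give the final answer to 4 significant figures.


Step 1: D = D0 * exp(-Qd/(R*T))
T = 1313.15 K
D = 9.777e-04 * exp(-93e3 / (8.314 * 1313.15)) = 1.95302e-07 m^2/s
Step 2: L = 2*sqrt(D*t)
t = 44 h = 158400 s
L = 2*sqrt(1.95302e-07 * 158400) = 0.3518 m


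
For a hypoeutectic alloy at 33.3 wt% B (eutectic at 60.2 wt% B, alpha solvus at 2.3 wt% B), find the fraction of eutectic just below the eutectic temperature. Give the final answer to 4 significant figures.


f_primary = (C_e - C0) / (C_e - C_alpha_max)
f_primary = (60.2 - 33.3) / (60.2 - 2.3)
f_primary = 0.464594
f_eutectic = 1 - 0.464594 = 0.5354


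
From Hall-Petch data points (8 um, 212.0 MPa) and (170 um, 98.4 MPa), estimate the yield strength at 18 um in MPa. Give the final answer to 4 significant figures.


sigma_y = sigma0 + k / sqrt(d)
1/sqrt(d1) = 1/sqrt(8e-06) = 353.553;  1/sqrt(d2) = 76.6965
k = (sigma1 - sigma2) / (1/sqrt(d1) - 1/sqrt(d2)) = (212.0 - 98.4) / (353.553 - 76.6965) = 0.41032 MPa*m^0.5
sigma0 = sigma1 - k/sqrt(d1) = 212.0 - 0.41032*353.553 = 66.9299 MPa
sigma_y(d3) = 66.9299 + 0.41032 / sqrt(1.8e-05) = 163.6 MPa


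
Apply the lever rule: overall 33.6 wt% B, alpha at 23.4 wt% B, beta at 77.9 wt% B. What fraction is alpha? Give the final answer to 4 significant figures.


f_alpha = (C_beta - C0) / (C_beta - C_alpha)
f_alpha = (77.9 - 33.6) / (77.9 - 23.4)
f_alpha = 0.8128


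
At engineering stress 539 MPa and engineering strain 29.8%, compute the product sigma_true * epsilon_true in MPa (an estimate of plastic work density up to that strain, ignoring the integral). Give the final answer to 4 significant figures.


sigma_true = sigma_eng * (1 + epsilon_eng)
sigma_true = 539 * (1 + 0.298) = 699.622 MPa
epsilon_true = ln(1 + epsilon_eng)
epsilon_true = ln(1 + 0.298) = 0.260825
sigma_true * epsilon_true = 699.622 * 0.260825 = 182.5 MPa


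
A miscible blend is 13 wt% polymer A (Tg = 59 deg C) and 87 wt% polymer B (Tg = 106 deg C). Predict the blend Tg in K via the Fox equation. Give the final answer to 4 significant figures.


1/Tg = w1/Tg1 + w2/Tg2 (in Kelvin)
Tg1 = 332.15 K, Tg2 = 379.15 K
1/Tg = 0.13/332.15 + 0.87/379.15
Tg = 372.3 K


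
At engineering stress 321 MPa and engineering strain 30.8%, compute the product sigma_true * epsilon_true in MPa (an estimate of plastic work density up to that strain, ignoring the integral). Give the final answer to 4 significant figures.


sigma_true = sigma_eng * (1 + epsilon_eng)
sigma_true = 321 * (1 + 0.308) = 419.868 MPa
epsilon_true = ln(1 + epsilon_eng)
epsilon_true = ln(1 + 0.308) = 0.268499
sigma_true * epsilon_true = 419.868 * 0.268499 = 112.7 MPa


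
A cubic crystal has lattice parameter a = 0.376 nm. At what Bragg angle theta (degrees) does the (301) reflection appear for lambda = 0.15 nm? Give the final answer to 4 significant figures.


d = a / sqrt(h^2+k^2+l^2)
d = 0.376 / sqrt(10) = 0.118902 nm
lambda = 2*d*sin(theta)  =>  sin(theta) = lambda / (2*d)
sin(theta) = 0.15 / (2 * 0.118902) = 0.630773
theta = 39.11 deg


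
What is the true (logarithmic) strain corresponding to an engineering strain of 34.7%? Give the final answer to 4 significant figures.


epsilon_true = ln(1 + epsilon_eng)
epsilon_true = ln(1 + 0.347)
epsilon_true = 0.2979


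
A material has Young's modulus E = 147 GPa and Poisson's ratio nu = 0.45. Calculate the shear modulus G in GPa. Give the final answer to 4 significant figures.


G = E / (2*(1+nu))
G = 147 / (2*(1+0.45))
G = 50.69 GPa


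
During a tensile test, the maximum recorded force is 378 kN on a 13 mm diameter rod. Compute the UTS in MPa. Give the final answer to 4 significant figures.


A0 = pi*(d/2)^2 = pi*(13/2)^2 = 132.732 mm^2
UTS = F_max / A0 = 378*1000 / 132.732
UTS = 2848 MPa


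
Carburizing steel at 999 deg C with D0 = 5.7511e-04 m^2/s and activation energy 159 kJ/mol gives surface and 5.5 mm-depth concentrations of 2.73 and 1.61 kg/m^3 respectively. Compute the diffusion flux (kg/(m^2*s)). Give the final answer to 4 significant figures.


Step 1: D = D0 * exp(-Qd/(R*T))
T = 999 + 273.15 = 1272.15 K
D = 5.7511e-04 * exp(-159e3 / (8.314 * 1272.15)) = 1.70198e-10 m^2/s
Step 2: J = D * (C1 - C2) / dx
J = 1.70198e-10 * (2.73 - 1.61) / 5.5e-03
J = 3.466e-08 kg/(m^2*s)


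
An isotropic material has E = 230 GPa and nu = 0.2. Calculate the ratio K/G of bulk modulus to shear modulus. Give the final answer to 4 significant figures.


G = E / (2*(1+nu))
G = 230 / (2*(1+0.2)) = 95.8333 GPa
K = E / (3*(1-2*nu))
K = 230 / (3*(1-2*0.2)) = 127.778 GPa
K/G = 127.778 / 95.8333 = 1.333


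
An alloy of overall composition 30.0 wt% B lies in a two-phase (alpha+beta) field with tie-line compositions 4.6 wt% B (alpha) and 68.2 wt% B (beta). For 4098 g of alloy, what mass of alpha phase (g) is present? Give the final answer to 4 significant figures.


f_alpha = (C_beta - C0) / (C_beta - C_alpha)
f_alpha = (68.2 - 30.0) / (68.2 - 4.6) = 0.600629
m_alpha = f_alpha * m_total = 0.600629 * 4098 = 2461 g


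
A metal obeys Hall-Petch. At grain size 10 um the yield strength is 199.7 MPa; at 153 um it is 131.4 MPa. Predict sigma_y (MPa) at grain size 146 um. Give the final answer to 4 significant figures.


sigma_y = sigma0 + k / sqrt(d)
1/sqrt(d1) = 1/sqrt(1e-05) = 316.228;  1/sqrt(d2) = 80.8452
k = (sigma1 - sigma2) / (1/sqrt(d1) - 1/sqrt(d2)) = (199.7 - 131.4) / (316.228 - 80.8452) = 0.290166 MPa*m^0.5
sigma0 = sigma1 - k/sqrt(d1) = 199.7 - 0.290166*316.228 = 107.941 MPa
sigma_y(d3) = 107.941 + 0.290166 / sqrt(1.46e-04) = 132 MPa


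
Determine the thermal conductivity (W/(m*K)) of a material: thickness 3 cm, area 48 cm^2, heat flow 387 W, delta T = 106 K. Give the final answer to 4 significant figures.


k = Q*L / (A*dT)
L = 0.03 m, A = 4.8e-03 m^2
k = 387 * 0.03 / (4.8e-03 * 106)
k = 22.82 W/(m*K)


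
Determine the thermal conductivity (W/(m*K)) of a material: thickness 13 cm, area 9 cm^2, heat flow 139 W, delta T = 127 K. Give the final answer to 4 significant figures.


k = Q*L / (A*dT)
L = 0.13 m, A = 9e-04 m^2
k = 139 * 0.13 / (9e-04 * 127)
k = 158.1 W/(m*K)


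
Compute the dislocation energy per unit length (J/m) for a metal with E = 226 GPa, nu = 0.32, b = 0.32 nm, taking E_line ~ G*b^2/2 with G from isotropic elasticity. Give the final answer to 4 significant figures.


Step 1: G = E / (2*(1+nu))
G = 226 / (2*(1+0.32)) = 85.6061 GPa = 8.56061e+10 Pa
Step 2: E_line = G*b^2/2
b = 0.32 nm = 3.2e-10 m
E_line = 0.5 * 8.56061e+10 * (3.2e-10)^2 = 4.383e-09 J/m


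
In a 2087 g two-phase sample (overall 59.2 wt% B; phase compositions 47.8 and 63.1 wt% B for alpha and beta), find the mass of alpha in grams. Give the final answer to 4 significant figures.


f_alpha = (C_beta - C0) / (C_beta - C_alpha)
f_alpha = (63.1 - 59.2) / (63.1 - 47.8) = 0.254902
m_alpha = f_alpha * m_total = 0.254902 * 2087 = 532 g


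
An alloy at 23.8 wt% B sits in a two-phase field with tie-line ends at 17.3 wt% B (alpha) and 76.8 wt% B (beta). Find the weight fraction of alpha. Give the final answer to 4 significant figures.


f_alpha = (C_beta - C0) / (C_beta - C_alpha)
f_alpha = (76.8 - 23.8) / (76.8 - 17.3)
f_alpha = 0.8908


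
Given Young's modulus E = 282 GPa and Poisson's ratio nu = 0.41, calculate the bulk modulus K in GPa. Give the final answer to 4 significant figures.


K = E / (3*(1-2*nu))
K = 282 / (3*(1-2*0.41))
K = 522.2 GPa


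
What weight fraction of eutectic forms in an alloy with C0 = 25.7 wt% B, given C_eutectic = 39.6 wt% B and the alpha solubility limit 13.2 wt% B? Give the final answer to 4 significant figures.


f_primary = (C_e - C0) / (C_e - C_alpha_max)
f_primary = (39.6 - 25.7) / (39.6 - 13.2)
f_primary = 0.526515
f_eutectic = 1 - 0.526515 = 0.4735


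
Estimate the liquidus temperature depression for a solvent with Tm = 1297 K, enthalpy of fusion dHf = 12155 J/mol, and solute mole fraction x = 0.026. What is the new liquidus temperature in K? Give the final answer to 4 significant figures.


dT = R*Tm^2*x / dHf
dT = 8.314 * 1297^2 * 0.026 / 12155
dT = 29.9163 K
T_new = 1297 - 29.9163 = 1267 K


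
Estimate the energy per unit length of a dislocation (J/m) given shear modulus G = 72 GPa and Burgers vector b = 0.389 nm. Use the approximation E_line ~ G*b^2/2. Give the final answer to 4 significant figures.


E = G*b^2/2
b = 0.389 nm = 3.89e-10 m
G = 72 GPa = 7.2e+10 Pa
E = 0.5 * 7.2e+10 * (3.89e-10)^2
E = 5.448e-09 J/m


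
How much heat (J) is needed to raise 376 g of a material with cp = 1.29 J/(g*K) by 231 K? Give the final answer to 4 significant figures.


Q = m * cp * dT
Q = 376 * 1.29 * 231
Q = 112000 J


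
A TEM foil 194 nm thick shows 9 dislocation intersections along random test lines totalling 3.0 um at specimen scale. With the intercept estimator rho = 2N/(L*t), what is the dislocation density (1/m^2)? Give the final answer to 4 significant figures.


rho = 2N / (L * t)
L = 3.0 um = 3e-06 m, t = 194 nm = 1.94e-07 m
rho = 2 * 9 / (3e-06 * 1.94e-07)
rho = 3.093e+13 1/m^2


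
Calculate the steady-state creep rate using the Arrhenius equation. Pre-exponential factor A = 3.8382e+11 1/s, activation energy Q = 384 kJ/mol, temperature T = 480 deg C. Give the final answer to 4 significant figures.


rate = A * exp(-Q / (R*T))
T = 480 + 273.15 = 753.15 K
rate = 3.8382e+11 * exp(-384e3 / (8.314 * 753.15))
rate = 8.931e-16 1/s


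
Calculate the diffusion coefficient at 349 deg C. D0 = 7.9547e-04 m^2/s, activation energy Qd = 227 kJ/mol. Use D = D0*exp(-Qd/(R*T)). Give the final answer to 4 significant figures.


D = D0 * exp(-Qd / (R*T))
T = 622.15 K
D = 7.9547e-04 * exp(-227e3 / (8.314 * 622.15))
D = 6.941e-23 m^2/s


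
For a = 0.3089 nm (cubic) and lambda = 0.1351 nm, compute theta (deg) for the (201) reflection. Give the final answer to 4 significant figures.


d = a / sqrt(h^2+k^2+l^2)
d = 0.3089 / sqrt(5) = 0.138144 nm
lambda = 2*d*sin(theta)  =>  sin(theta) = lambda / (2*d)
sin(theta) = 0.1351 / (2 * 0.138144) = 0.488982
theta = 29.27 deg


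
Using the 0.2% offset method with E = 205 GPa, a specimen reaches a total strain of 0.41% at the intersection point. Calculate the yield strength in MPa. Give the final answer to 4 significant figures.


Offset strain = 0.002
Elastic strain at yield = total_strain - offset = 4.1e-03 - 0.002 = 2.1e-03
sigma_y = E * elastic_strain = 205000 * 2.1e-03
sigma_y = 430.5 MPa


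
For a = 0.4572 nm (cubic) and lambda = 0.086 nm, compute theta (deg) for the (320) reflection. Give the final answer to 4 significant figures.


d = a / sqrt(h^2+k^2+l^2)
d = 0.4572 / sqrt(13) = 0.126804 nm
lambda = 2*d*sin(theta)  =>  sin(theta) = lambda / (2*d)
sin(theta) = 0.086 / (2 * 0.126804) = 0.339105
theta = 19.82 deg


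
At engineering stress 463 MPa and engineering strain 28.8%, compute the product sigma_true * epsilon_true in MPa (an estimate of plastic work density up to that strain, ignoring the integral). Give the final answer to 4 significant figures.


sigma_true = sigma_eng * (1 + epsilon_eng)
sigma_true = 463 * (1 + 0.288) = 596.344 MPa
epsilon_true = ln(1 + epsilon_eng)
epsilon_true = ln(1 + 0.288) = 0.253091
sigma_true * epsilon_true = 596.344 * 0.253091 = 150.9 MPa


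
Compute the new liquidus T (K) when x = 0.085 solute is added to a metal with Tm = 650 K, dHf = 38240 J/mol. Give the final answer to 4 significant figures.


dT = R*Tm^2*x / dHf
dT = 8.314 * 650^2 * 0.085 / 38240
dT = 7.80796 K
T_new = 650 - 7.80796 = 642.2 K


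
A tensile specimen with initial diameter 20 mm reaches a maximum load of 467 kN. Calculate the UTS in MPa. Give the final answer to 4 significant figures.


A0 = pi*(d/2)^2 = pi*(20/2)^2 = 314.159 mm^2
UTS = F_max / A0 = 467*1000 / 314.159
UTS = 1487 MPa


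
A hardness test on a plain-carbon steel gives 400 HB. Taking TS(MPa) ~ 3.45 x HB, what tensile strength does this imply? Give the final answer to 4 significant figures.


TS (MPa) = 3.45 * HB
TS = 3.45 * 400
TS = 1380 MPa


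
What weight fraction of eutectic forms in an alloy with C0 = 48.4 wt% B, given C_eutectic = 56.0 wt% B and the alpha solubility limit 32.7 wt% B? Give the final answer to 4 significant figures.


f_primary = (C_e - C0) / (C_e - C_alpha_max)
f_primary = (56.0 - 48.4) / (56.0 - 32.7)
f_primary = 0.32618
f_eutectic = 1 - 0.32618 = 0.6738


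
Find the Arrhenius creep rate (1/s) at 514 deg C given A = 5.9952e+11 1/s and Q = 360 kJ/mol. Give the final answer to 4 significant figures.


rate = A * exp(-Q / (R*T))
T = 514 + 273.15 = 787.15 K
rate = 5.9952e+11 * exp(-360e3 / (8.314 * 787.15))
rate = 7.72e-13 1/s


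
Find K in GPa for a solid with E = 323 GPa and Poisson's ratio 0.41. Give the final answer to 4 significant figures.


K = E / (3*(1-2*nu))
K = 323 / (3*(1-2*0.41))
K = 598.1 GPa


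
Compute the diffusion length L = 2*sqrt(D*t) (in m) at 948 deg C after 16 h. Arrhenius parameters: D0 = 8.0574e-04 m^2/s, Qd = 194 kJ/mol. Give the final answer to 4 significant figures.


Step 1: D = D0 * exp(-Qd/(R*T))
T = 1221.15 K
D = 8.0574e-04 * exp(-194e3 / (8.314 * 1221.15)) = 4.05092e-12 m^2/s
Step 2: L = 2*sqrt(D*t)
t = 16 h = 57600 s
L = 2*sqrt(4.05092e-12 * 57600) = 9.661e-04 m


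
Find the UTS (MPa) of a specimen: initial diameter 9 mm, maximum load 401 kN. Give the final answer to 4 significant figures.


A0 = pi*(d/2)^2 = pi*(9/2)^2 = 63.6173 mm^2
UTS = F_max / A0 = 401*1000 / 63.6173
UTS = 6303 MPa


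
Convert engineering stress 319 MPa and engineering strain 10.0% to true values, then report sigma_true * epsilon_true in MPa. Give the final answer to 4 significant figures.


sigma_true = sigma_eng * (1 + epsilon_eng)
sigma_true = 319 * (1 + 0.1) = 350.9 MPa
epsilon_true = ln(1 + epsilon_eng)
epsilon_true = ln(1 + 0.1) = 0.0953102
sigma_true * epsilon_true = 350.9 * 0.0953102 = 33.44 MPa


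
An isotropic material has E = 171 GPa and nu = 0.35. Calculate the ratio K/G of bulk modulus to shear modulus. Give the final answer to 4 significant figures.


G = E / (2*(1+nu))
G = 171 / (2*(1+0.35)) = 63.3333 GPa
K = E / (3*(1-2*nu))
K = 171 / (3*(1-2*0.35)) = 190 GPa
K/G = 190 / 63.3333 = 3


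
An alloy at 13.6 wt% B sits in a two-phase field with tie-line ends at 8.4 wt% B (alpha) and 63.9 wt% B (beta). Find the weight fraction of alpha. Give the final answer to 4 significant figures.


f_alpha = (C_beta - C0) / (C_beta - C_alpha)
f_alpha = (63.9 - 13.6) / (63.9 - 8.4)
f_alpha = 0.9063


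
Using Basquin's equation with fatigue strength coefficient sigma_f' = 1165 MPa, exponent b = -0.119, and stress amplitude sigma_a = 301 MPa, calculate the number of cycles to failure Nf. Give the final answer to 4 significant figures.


sigma_a = sigma_f' * (2*Nf)^b
2*Nf = (sigma_a / sigma_f')^(1/b)
2*Nf = (301 / 1165)^(1/-0.119)
2*Nf = 86927
Nf = 43460 cycles


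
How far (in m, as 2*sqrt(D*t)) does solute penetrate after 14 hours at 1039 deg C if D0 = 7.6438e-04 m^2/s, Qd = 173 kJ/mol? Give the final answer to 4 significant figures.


Step 1: D = D0 * exp(-Qd/(R*T))
T = 1312.15 K
D = 7.6438e-04 * exp(-173e3 / (8.314 * 1312.15)) = 9.91291e-11 m^2/s
Step 2: L = 2*sqrt(D*t)
t = 14 h = 50400 s
L = 2*sqrt(9.91291e-11 * 50400) = 4.47e-03 m


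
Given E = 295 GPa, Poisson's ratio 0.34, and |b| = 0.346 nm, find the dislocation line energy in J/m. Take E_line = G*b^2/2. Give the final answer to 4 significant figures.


Step 1: G = E / (2*(1+nu))
G = 295 / (2*(1+0.34)) = 110.075 GPa = 1.10075e+11 Pa
Step 2: E_line = G*b^2/2
b = 0.346 nm = 3.46e-10 m
E_line = 0.5 * 1.10075e+11 * (3.46e-10)^2 = 6.589e-09 J/m


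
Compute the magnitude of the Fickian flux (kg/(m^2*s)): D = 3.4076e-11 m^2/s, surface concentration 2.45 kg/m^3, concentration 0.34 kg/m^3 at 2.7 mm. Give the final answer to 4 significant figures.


J = -D * (dC/dx) = D * (C1 - C2) / dx
J = 3.4076e-11 * (2.45 - 0.34) / 2.7e-03
J = 2.663e-08 kg/(m^2*s)


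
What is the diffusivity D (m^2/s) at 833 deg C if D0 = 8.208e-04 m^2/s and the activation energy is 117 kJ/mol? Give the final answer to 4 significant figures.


D = D0 * exp(-Qd / (R*T))
T = 1106.15 K
D = 8.208e-04 * exp(-117e3 / (8.314 * 1106.15))
D = 2.449e-09 m^2/s


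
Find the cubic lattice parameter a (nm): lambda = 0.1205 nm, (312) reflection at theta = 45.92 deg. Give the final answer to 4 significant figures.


d = lambda / (2*sin(theta))
d = 0.1205 / (2*sin(45.92 deg))
d = 0.0838705 nm
a = d * sqrt(h^2+k^2+l^2) = 0.0838705 * sqrt(14)
a = 0.3138 nm


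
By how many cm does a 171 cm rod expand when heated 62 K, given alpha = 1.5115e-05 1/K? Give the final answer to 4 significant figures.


dL = L0 * alpha * dT
dL = 171 * 1.5115e-05 * 62
dL = 0.1602 cm


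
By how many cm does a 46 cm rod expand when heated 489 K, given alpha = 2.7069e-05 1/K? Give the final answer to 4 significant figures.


dL = L0 * alpha * dT
dL = 46 * 2.7069e-05 * 489
dL = 0.6089 cm


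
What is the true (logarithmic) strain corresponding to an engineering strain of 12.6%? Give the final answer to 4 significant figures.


epsilon_true = ln(1 + epsilon_eng)
epsilon_true = ln(1 + 0.126)
epsilon_true = 0.1187


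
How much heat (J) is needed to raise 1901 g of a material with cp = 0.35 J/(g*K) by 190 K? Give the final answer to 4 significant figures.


Q = m * cp * dT
Q = 1901 * 0.35 * 190
Q = 126400 J


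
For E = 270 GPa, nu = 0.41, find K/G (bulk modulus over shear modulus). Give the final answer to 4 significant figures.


G = E / (2*(1+nu))
G = 270 / (2*(1+0.41)) = 95.7447 GPa
K = E / (3*(1-2*nu))
K = 270 / (3*(1-2*0.41)) = 500 GPa
K/G = 500 / 95.7447 = 5.222


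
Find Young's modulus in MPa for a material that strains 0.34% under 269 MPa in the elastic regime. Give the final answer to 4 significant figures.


E = sigma / epsilon
epsilon = 0.34% = 3.4e-03
E = 269 / 3.4e-03
E = 79120 MPa


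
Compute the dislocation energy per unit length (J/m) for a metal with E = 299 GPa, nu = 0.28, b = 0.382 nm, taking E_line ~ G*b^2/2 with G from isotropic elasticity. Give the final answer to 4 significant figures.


Step 1: G = E / (2*(1+nu))
G = 299 / (2*(1+0.28)) = 116.797 GPa = 1.16797e+11 Pa
Step 2: E_line = G*b^2/2
b = 0.382 nm = 3.82e-10 m
E_line = 0.5 * 1.16797e+11 * (3.82e-10)^2 = 8.522e-09 J/m


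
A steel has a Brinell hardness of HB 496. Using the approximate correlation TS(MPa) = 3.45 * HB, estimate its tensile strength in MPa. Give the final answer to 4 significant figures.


TS (MPa) = 3.45 * HB
TS = 3.45 * 496
TS = 1711 MPa


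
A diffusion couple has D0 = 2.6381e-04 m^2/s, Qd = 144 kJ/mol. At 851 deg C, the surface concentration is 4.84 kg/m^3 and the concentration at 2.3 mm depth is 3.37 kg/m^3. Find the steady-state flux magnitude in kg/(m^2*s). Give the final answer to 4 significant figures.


Step 1: D = D0 * exp(-Qd/(R*T))
T = 851 + 273.15 = 1124.15 K
D = 2.6381e-04 * exp(-144e3 / (8.314 * 1124.15)) = 5.36983e-11 m^2/s
Step 2: J = D * (C1 - C2) / dx
J = 5.36983e-11 * (4.84 - 3.37) / 2.3e-03
J = 3.432e-08 kg/(m^2*s)


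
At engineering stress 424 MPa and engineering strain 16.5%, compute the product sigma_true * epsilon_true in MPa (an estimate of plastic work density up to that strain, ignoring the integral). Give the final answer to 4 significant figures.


sigma_true = sigma_eng * (1 + epsilon_eng)
sigma_true = 424 * (1 + 0.165) = 493.96 MPa
epsilon_true = ln(1 + epsilon_eng)
epsilon_true = ln(1 + 0.165) = 0.152721
sigma_true * epsilon_true = 493.96 * 0.152721 = 75.44 MPa


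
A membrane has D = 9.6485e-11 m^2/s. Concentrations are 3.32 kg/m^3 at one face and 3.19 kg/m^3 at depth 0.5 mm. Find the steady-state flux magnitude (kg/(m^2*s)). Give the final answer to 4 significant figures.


J = -D * (dC/dx) = D * (C1 - C2) / dx
J = 9.6485e-11 * (3.32 - 3.19) / 5e-04
J = 2.509e-08 kg/(m^2*s)


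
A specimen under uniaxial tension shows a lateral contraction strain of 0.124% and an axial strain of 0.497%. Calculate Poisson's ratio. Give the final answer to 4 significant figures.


nu = -epsilon_lat / epsilon_axial
Lateral strain is contraction (negative), so using magnitudes:
nu = 0.124 / 0.497
nu = 0.2495


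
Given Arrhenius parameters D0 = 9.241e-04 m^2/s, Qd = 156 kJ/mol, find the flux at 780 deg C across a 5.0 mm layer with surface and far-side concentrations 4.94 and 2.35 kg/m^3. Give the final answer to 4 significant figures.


Step 1: D = D0 * exp(-Qd/(R*T))
T = 780 + 273.15 = 1053.15 K
D = 9.241e-04 * exp(-156e3 / (8.314 * 1053.15)) = 1.69074e-11 m^2/s
Step 2: J = D * (C1 - C2) / dx
J = 1.69074e-11 * (4.94 - 2.35) / 5e-03
J = 8.758e-09 kg/(m^2*s)


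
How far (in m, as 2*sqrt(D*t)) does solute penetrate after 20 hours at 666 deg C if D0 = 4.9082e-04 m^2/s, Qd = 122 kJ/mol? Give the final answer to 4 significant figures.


Step 1: D = D0 * exp(-Qd/(R*T))
T = 939.15 K
D = 4.9082e-04 * exp(-122e3 / (8.314 * 939.15)) = 8.03807e-11 m^2/s
Step 2: L = 2*sqrt(D*t)
t = 20 h = 72000 s
L = 2*sqrt(8.03807e-11 * 72000) = 4.811e-03 m


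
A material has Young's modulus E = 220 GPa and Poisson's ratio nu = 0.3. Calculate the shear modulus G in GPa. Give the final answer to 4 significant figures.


G = E / (2*(1+nu))
G = 220 / (2*(1+0.3))
G = 84.62 GPa


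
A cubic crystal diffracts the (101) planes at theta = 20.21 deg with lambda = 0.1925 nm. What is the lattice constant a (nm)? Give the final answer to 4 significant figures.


d = lambda / (2*sin(theta))
d = 0.1925 / (2*sin(20.21 deg))
d = 0.278612 nm
a = d * sqrt(h^2+k^2+l^2) = 0.278612 * sqrt(2)
a = 0.394 nm


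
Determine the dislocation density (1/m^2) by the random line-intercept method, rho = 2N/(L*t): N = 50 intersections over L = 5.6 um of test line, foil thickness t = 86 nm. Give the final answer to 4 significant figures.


rho = 2N / (L * t)
L = 5.6 um = 5.6e-06 m, t = 86 nm = 8.6e-08 m
rho = 2 * 50 / (5.6e-06 * 8.6e-08)
rho = 2.076e+14 1/m^2


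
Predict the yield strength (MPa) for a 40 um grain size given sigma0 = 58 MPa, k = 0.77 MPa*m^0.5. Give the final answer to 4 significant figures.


sigma_y = sigma0 + k / sqrt(d)
d = 40 um = 4e-05 m
sigma_y = 58 + 0.77 / sqrt(4e-05)
sigma_y = 179.7 MPa


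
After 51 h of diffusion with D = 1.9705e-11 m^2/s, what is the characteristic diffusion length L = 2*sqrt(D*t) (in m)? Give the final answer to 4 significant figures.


t = 51 hr = 183600 s
Diffusion length = 2*sqrt(D*t)
= 2*sqrt(1.9705e-11 * 183600)
= 3.804e-03 m


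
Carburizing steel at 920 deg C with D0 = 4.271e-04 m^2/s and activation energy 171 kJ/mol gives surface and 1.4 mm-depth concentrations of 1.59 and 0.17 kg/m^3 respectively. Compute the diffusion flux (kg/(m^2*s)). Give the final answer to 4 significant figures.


Step 1: D = D0 * exp(-Qd/(R*T))
T = 920 + 273.15 = 1193.15 K
D = 4.271e-04 * exp(-171e3 / (8.314 * 1193.15)) = 1.39344e-11 m^2/s
Step 2: J = D * (C1 - C2) / dx
J = 1.39344e-11 * (1.59 - 0.17) / 1.4e-03
J = 1.413e-08 kg/(m^2*s)


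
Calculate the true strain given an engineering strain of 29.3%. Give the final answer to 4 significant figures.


epsilon_true = ln(1 + epsilon_eng)
epsilon_true = ln(1 + 0.293)
epsilon_true = 0.257


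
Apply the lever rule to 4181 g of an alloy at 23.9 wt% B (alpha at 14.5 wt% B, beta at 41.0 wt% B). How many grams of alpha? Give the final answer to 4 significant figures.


f_alpha = (C_beta - C0) / (C_beta - C_alpha)
f_alpha = (41.0 - 23.9) / (41.0 - 14.5) = 0.645283
m_alpha = f_alpha * m_total = 0.645283 * 4181 = 2698 g


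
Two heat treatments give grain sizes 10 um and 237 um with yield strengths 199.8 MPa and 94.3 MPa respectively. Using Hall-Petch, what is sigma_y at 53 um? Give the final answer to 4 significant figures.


sigma_y = sigma0 + k / sqrt(d)
1/sqrt(d1) = 1/sqrt(1e-05) = 316.228;  1/sqrt(d2) = 64.957
k = (sigma1 - sigma2) / (1/sqrt(d1) - 1/sqrt(d2)) = (199.8 - 94.3) / (316.228 - 64.957) = 0.419866 MPa*m^0.5
sigma0 = sigma1 - k/sqrt(d1) = 199.8 - 0.419866*316.228 = 67.0268 MPa
sigma_y(d3) = 67.0268 + 0.419866 / sqrt(5.3e-05) = 124.7 MPa


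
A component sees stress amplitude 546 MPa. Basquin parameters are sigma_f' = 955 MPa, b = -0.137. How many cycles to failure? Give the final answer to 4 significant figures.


sigma_a = sigma_f' * (2*Nf)^b
2*Nf = (sigma_a / sigma_f')^(1/b)
2*Nf = (546 / 955)^(1/-0.137)
2*Nf = 59.2026
Nf = 29.6 cycles


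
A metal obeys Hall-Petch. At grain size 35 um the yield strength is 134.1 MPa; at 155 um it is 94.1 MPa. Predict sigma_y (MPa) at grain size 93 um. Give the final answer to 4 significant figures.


sigma_y = sigma0 + k / sqrt(d)
1/sqrt(d1) = 1/sqrt(3.5e-05) = 169.031;  1/sqrt(d2) = 80.3219
k = (sigma1 - sigma2) / (1/sqrt(d1) - 1/sqrt(d2)) = (134.1 - 94.1) / (169.031 - 80.3219) = 0.450913 MPa*m^0.5
sigma0 = sigma1 - k/sqrt(d1) = 134.1 - 0.450913*169.031 = 57.8818 MPa
sigma_y(d3) = 57.8818 + 0.450913 / sqrt(9.3e-05) = 104.6 MPa


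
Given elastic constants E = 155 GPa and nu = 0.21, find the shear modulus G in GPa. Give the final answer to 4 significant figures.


G = E / (2*(1+nu))
G = 155 / (2*(1+0.21))
G = 64.05 GPa


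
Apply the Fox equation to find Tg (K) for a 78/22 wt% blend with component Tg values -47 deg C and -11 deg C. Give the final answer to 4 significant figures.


1/Tg = w1/Tg1 + w2/Tg2 (in Kelvin)
Tg1 = 226.15 K, Tg2 = 262.15 K
1/Tg = 0.78/226.15 + 0.22/262.15
Tg = 233.2 K


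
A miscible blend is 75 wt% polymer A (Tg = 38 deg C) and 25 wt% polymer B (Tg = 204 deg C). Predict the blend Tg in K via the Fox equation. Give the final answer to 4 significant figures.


1/Tg = w1/Tg1 + w2/Tg2 (in Kelvin)
Tg1 = 311.15 K, Tg2 = 477.15 K
1/Tg = 0.75/311.15 + 0.25/477.15
Tg = 340.8 K


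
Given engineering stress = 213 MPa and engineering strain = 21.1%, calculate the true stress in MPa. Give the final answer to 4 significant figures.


sigma_true = sigma_eng * (1 + epsilon_eng)
sigma_true = 213 * (1 + 0.211)
sigma_true = 257.9 MPa


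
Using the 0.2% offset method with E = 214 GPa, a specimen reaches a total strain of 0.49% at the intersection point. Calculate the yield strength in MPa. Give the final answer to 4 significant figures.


Offset strain = 0.002
Elastic strain at yield = total_strain - offset = 4.9e-03 - 0.002 = 2.9e-03
sigma_y = E * elastic_strain = 214000 * 2.9e-03
sigma_y = 620.6 MPa


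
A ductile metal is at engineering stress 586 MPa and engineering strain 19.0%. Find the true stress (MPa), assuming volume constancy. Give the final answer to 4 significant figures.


sigma_true = sigma_eng * (1 + epsilon_eng)
sigma_true = 586 * (1 + 0.19)
sigma_true = 697.3 MPa


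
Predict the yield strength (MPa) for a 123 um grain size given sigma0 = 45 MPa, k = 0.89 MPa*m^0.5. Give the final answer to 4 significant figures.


sigma_y = sigma0 + k / sqrt(d)
d = 123 um = 1.23e-04 m
sigma_y = 45 + 0.89 / sqrt(1.23e-04)
sigma_y = 125.2 MPa


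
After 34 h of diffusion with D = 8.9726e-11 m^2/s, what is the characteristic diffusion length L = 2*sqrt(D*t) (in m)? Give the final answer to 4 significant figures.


t = 34 hr = 122400 s
Diffusion length = 2*sqrt(D*t)
= 2*sqrt(8.9726e-11 * 122400)
= 6.628e-03 m


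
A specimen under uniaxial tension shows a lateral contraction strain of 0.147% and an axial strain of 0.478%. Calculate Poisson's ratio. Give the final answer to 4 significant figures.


nu = -epsilon_lat / epsilon_axial
Lateral strain is contraction (negative), so using magnitudes:
nu = 0.147 / 0.478
nu = 0.3075
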